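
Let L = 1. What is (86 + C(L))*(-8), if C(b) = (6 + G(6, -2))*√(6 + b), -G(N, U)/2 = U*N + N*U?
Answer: -688 - 432*√7 ≈ -1831.0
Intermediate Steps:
G(N, U) = -4*N*U (G(N, U) = -2*(U*N + N*U) = -2*(N*U + N*U) = -4*N*U)
C(b) = 54*√(6 + b) (C(b) = (6 - 4*6*(-2))*√(6 + b) = (6 + 48)*√(6 + b) = 54*√(6 + b))
(86 + C(L))*(-8) = (86 + 54*√(6 + 1))*(-8) = (86 + 54*√7)*(-8) = -688 - 432*√7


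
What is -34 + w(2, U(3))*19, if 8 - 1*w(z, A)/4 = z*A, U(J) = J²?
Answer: -794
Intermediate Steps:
w(z, A) = 32 - 4*A*z (w(z, A) = 32 - 4*z*A = 32 - 4*A*z)
-34 + w(2, U(3))*19 = -34 + (32 - 4*3²*2)*19 = -34 + (32 - 4*9*2)*19 = -34 + (32 - 72)*19 = -34 - 40*19 = -34 - 760 = -794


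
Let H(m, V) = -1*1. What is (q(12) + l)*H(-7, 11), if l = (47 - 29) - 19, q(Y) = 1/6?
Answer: ⅚ ≈ 0.83333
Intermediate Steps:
q(Y) = ⅙
l = -1 (l = 18 - 19 = -1)
H(m, V) = -1
(q(12) + l)*H(-7, 11) = (⅙ - 1)*(-1) = -⅚*(-1) = ⅚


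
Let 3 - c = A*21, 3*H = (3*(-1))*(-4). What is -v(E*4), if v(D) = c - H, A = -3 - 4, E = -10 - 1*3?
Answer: -146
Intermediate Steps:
E = -13 (E = -10 - 3 = -13)
A = -7
H = 4 (H = ((3*(-1))*(-4))/3 = (-3*(-4))/3 = (⅓)*12 = 4)
c = 150 (c = 3 - (-7)*21 = 3 - 1*(-147) = 3 + 147 = 150)
v(D) = 146 (v(D) = 150 - 1*4 = 150 - 4 = 146)
-v(E*4) = -1*146 = -146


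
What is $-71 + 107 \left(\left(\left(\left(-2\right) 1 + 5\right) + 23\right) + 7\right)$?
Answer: $3460$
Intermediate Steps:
$-71 + 107 \left(\left(\left(\left(-2\right) 1 + 5\right) + 23\right) + 7\right) = -71 + 107 \left(\left(\left(-2 + 5\right) + 23\right) + 7\right) = -71 + 107 \left(\left(3 + 23\right) + 7\right) = -71 + 107 \left(26 + 7\right) = -71 + 107 \cdot 33 = -71 + 3531 = 3460$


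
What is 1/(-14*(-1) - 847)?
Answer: -1/833 ≈ -0.0012005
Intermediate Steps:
1/(-14*(-1) - 847) = 1/(14 - 847) = 1/(-833) = -1/833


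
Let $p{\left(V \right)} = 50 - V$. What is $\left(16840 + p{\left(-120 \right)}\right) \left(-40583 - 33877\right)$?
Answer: $-1266564600$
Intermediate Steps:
$\left(16840 + p{\left(-120 \right)}\right) \left(-40583 - 33877\right) = \left(16840 + \left(50 - -120\right)\right) \left(-40583 - 33877\right) = \left(16840 + \left(50 + 120\right)\right) \left(-74460\right) = \left(16840 + 170\right) \left(-74460\right) = 17010 \left(-74460\right) = -1266564600$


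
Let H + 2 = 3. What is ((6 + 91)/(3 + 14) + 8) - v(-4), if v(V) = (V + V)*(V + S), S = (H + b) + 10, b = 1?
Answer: 1321/17 ≈ 77.706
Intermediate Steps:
H = 1 (H = -2 + 3 = 1)
S = 12 (S = (1 + 1) + 10 = 2 + 10 = 12)
v(V) = 2*V*(12 + V) (v(V) = (V + V)*(V + 12) = (2*V)*(12 + V) = 2*V*(12 + V))
((6 + 91)/(3 + 14) + 8) - v(-4) = ((6 + 91)/(3 + 14) + 8) - 2*(-4)*(12 - 4) = (97/17 + 8) - 2*(-4)*8 = (97*(1/17) + 8) - 1*(-64) = (97/17 + 8) + 64 = 233/17 + 64 = 1321/17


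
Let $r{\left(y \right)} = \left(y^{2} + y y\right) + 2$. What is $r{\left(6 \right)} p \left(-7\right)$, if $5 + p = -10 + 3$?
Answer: $6216$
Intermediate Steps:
$p = -12$ ($p = -5 + \left(-10 + 3\right) = -5 - 7 = -12$)
$r{\left(y \right)} = 2 + 2 y^{2}$ ($r{\left(y \right)} = \left(y^{2} + y^{2}\right) + 2 = 2 y^{2} + 2 = 2 + 2 y^{2}$)
$r{\left(6 \right)} p \left(-7\right) = \left(2 + 2 \cdot 6^{2}\right) \left(-12\right) \left(-7\right) = \left(2 + 2 \cdot 36\right) \left(-12\right) \left(-7\right) = \left(2 + 72\right) \left(-12\right) \left(-7\right) = 74 \left(-12\right) \left(-7\right) = \left(-888\right) \left(-7\right) = 6216$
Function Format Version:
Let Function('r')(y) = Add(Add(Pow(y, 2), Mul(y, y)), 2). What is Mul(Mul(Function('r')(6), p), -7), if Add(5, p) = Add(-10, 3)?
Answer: 6216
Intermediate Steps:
p = -12 (p = Add(-5, Add(-10, 3)) = Add(-5, -7) = -12)
Function('r')(y) = Add(2, Mul(2, Pow(y, 2))) (Function('r')(y) = Add(Add(Pow(y, 2), Pow(y, 2)), 2) = Add(Mul(2, Pow(y, 2)), 2) = Add(2, Mul(2, Pow(y, 2))))
Mul(Mul(Function('r')(6), p), -7) = Mul(Mul(Add(2, Mul(2, Pow(6, 2))), -12), -7) = Mul(Mul(Add(2, Mul(2, 36)), -12), -7) = Mul(Mul(Add(2, 72), -12), -7) = Mul(Mul(74, -12), -7) = Mul(-888, -7) = 6216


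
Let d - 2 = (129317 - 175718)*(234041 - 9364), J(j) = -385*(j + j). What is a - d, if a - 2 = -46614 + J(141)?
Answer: 10425082293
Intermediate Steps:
J(j) = -770*j
a = -155182 (a = 2 + (-46614 - 770*141) = 2 + (-46614 - 108570) = 2 - 155184 = -155182)
d = -10425237475 (d = 2 + (129317 - 175718)*(234041 - 9364) = 2 - 46401*224677 = 2 - 10425237477 = -10425237475)
a - d = -155182 - 1*(-10425237475) = -155182 + 10425237475 = 10425082293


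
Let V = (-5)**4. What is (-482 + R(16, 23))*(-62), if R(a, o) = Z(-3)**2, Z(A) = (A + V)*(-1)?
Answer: -23956924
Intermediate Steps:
V = 625
Z(A) = -625 - A (Z(A) = (A + 625)*(-1) = (625 + A)*(-1) = -625 - A)
R(a, o) = 386884 (R(a, o) = (-625 - 1*(-3))**2 = (-625 + 3)**2 = (-622)**2 = 386884)
(-482 + R(16, 23))*(-62) = (-482 + 386884)*(-62) = 386402*(-62) = -23956924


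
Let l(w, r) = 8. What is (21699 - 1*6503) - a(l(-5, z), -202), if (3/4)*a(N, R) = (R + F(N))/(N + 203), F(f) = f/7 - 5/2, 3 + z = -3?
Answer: 22446390/1477 ≈ 15197.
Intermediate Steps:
z = -6 (z = -3 - 3 = -6)
F(f) = -5/2 + f/7 (F(f) = f*(⅐) - 5*½ = f/7 - 5/2 = -5/2 + f/7)
a(N, R) = 4*(-5/2 + R + N/7)/(3*(203 + N)) (a(N, R) = 4*((R + (-5/2 + N/7))/(N + 203))/3 = 4*((-5/2 + R + N/7)/(203 + N))/3 = 4*(-5/2 + R + N/7)/(3*(203 + N)))
(21699 - 1*6503) - a(l(-5, z), -202) = (21699 - 1*6503) - 2*(-35 + 2*8 + 14*(-202))/(21*(203 + 8)) = (21699 - 6503) - 2*(-35 + 16 - 2828)/(21*211) = 15196 - 2*(-2847)/(21*211) = 15196 - 1*(-1898/1477) = 15196 + 1898/1477 = 22446390/1477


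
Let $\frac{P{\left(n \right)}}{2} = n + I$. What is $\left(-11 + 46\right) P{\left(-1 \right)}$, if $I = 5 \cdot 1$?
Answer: $280$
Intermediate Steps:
$I = 5$
$P{\left(n \right)} = 10 + 2 n$ ($P{\left(n \right)} = 2 \left(n + 5\right) = 2 \left(5 + n\right) = 10 + 2 n$)
$\left(-11 + 46\right) P{\left(-1 \right)} = \left(-11 + 46\right) \left(10 + 2 \left(-1\right)\right) = 35 \left(10 - 2\right) = 35 \cdot 8 = 280$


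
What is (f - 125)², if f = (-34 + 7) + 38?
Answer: 12996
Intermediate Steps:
f = 11 (f = -27 + 38 = 11)
(f - 125)² = (11 - 125)² = (-114)² = 12996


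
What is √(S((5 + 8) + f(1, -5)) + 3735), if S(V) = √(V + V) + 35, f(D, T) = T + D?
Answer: √(3770 + 3*√2) ≈ 61.435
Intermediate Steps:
f(D, T) = D + T
S(V) = 35 + √2*√V (S(V) = √(2*V) + 35 = √2*√V + 35 = 35 + √2*√V)
√(S((5 + 8) + f(1, -5)) + 3735) = √((35 + √2*√((5 + 8) + (1 - 5))) + 3735) = √((35 + √2*√(13 - 4)) + 3735) = √((35 + √2*√9) + 3735) = √((35 + √2*3) + 3735) = √((35 + 3*√2) + 3735) = √(3770 + 3*√2)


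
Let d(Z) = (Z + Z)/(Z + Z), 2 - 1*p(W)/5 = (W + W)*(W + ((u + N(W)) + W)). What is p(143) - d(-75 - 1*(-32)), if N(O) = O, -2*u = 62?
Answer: -569131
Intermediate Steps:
u = -31 (u = -½*62 = -31)
p(W) = 10 - 10*W*(-31 + 3*W) (p(W) = 10 - 5*(W + W)*(W + ((-31 + W) + W)) = 10 - 5*2*W*(W + (-31 + 2*W)) = 10 - 5*2*W*(-31 + 3*W) = 10 - 10*W*(-31 + 3*W))
d(Z) = 1 (d(Z) = (2*Z)/((2*Z)) = (2*Z)*(1/(2*Z)) = 1)
p(143) - d(-75 - 1*(-32)) = (10 - 30*143² + 310*143) - 1*1 = (10 - 30*20449 + 44330) - 1 = (10 - 613470 + 44330) - 1 = -569130 - 1 = -569131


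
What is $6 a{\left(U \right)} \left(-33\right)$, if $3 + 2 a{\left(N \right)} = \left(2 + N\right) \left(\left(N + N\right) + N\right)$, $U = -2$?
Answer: $297$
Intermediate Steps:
$a{\left(N \right)} = - \frac{3}{2} + \frac{3 N \left(2 + N\right)}{2}$ ($a{\left(N \right)} = - \frac{3}{2} + \frac{\left(2 + N\right) \left(\left(N + N\right) + N\right)}{2} = - \frac{3}{2} + \frac{\left(2 + N\right) \left(2 N + N\right)}{2} = - \frac{3}{2} + \frac{\left(2 + N\right) 3 N}{2} = - \frac{3}{2} + \frac{3 N \left(2 + N\right)}{2}$)
$6 a{\left(U \right)} \left(-33\right) = 6 \left(- \frac{3}{2} + 3 \left(-2\right) + \frac{3 \left(-2\right)^{2}}{2}\right) \left(-33\right) = 6 \left(- \frac{3}{2} - 6 + \frac{3}{2} \cdot 4\right) \left(-33\right) = 6 \left(- \frac{3}{2} - 6 + 6\right) \left(-33\right) = 6 \left(- \frac{3}{2}\right) \left(-33\right) = \left(-9\right) \left(-33\right) = 297$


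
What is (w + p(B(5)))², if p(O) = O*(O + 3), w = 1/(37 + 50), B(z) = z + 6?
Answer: 179533201/7569 ≈ 23720.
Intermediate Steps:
B(z) = 6 + z
w = 1/87 ≈ 0.011494
p(O) = O*(3 + O)
(w + p(B(5)))² = (1/87 + (6 + 5)*(3 + (6 + 5)))² = (1/87 + 11*(3 + 11))² = (1/87 + 11*14)² = (1/87 + 154)² = (13399/87)² = 179533201/7569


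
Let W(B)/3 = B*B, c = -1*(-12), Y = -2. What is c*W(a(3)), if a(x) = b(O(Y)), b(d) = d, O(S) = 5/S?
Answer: 225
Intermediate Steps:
a(x) = -5/2 (a(x) = 5/(-2) = 5*(-1/2) = -5/2)
c = 12
W(B) = 3*B**2 (W(B) = 3*(B*B) = 3*B**2)
c*W(a(3)) = 12*(3*(-5/2)**2) = 12*(3*(25/4)) = 12*(75/4) = 225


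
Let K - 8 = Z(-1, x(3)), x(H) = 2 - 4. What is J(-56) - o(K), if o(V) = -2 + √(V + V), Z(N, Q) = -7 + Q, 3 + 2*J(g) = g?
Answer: -55/2 - I*√2 ≈ -27.5 - 1.4142*I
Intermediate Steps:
J(g) = -3/2 + g/2
x(H) = -2
K = -1 (K = 8 + (-7 - 2) = 8 - 9 = -1)
o(V) = -2 + √2*√V (o(V) = -2 + √(2*V) = -2 + √2*√V)
J(-56) - o(K) = (-3/2 + (½)*(-56)) - (-2 + √2*√(-1)) = (-3/2 - 28) - (-2 + √2*I) = -59/2 - (-2 + I*√2) = -59/2 + (2 - I*√2) = -55/2 - I*√2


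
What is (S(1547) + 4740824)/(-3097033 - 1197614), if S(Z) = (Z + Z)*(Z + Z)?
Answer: -4771220/1431549 ≈ -3.3329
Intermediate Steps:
S(Z) = 4*Z**2 (S(Z) = (2*Z)*(2*Z) = 4*Z**2)
(S(1547) + 4740824)/(-3097033 - 1197614) = (4*1547**2 + 4740824)/(-3097033 - 1197614) = (4*2393209 + 4740824)/(-4294647) = (9572836 + 4740824)*(-1/4294647) = 14313660*(-1/4294647) = -4771220/1431549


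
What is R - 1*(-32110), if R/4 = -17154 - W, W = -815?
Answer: -33246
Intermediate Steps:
R = -65356 (R = 4*(-17154 - 1*(-815)) = 4*(-17154 + 815) = 4*(-16339) = -65356)
R - 1*(-32110) = -65356 - 1*(-32110) = -65356 + 32110 = -33246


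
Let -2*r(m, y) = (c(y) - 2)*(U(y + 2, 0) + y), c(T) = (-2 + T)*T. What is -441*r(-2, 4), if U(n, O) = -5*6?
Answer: -34398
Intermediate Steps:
c(T) = T*(-2 + T)
U(n, O) = -30
r(m, y) = -(-30 + y)*(-2 + y*(-2 + y))/2 (r(m, y) = -(y*(-2 + y) - 2)*(-30 + y)/2 = -(-2 + y*(-2 + y))*(-30 + y)/2 = -(-30 + y)*(-2 + y*(-2 + y))/2)
-441*r(-2, 4) = -441*(-30 - 29*4 + 16*4² - ½*4³) = -441*(-30 - 116 + 16*16 - ½*64) = -441*(-30 - 116 + 256 - 32) = -441*78 = -34398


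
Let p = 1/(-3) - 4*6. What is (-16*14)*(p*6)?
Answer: 32704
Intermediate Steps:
p = -73/3 (p = -⅓ - 24 = -73/3 ≈ -24.333)
(-16*14)*(p*6) = (-16*14)*(-73/3*6) = -224*(-146) = 32704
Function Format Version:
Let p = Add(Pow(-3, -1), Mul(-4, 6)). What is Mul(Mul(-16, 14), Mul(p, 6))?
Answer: 32704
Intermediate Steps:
p = Rational(-73, 3) (p = Add(Rational(-1, 3), -24) = Rational(-73, 3) ≈ -24.333)
Mul(Mul(-16, 14), Mul(p, 6)) = Mul(Mul(-16, 14), Mul(Rational(-73, 3), 6)) = Mul(-224, -146) = 32704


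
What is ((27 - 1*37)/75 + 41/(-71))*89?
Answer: -67373/1065 ≈ -63.261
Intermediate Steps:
((27 - 1*37)/75 + 41/(-71))*89 = ((27 - 37)*(1/75) + 41*(-1/71))*89 = (-10*1/75 - 41/71)*89 = (-2/15 - 41/71)*89 = -757/1065*89 = -67373/1065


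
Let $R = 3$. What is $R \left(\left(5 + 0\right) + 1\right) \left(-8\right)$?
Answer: $-144$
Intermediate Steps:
$R \left(\left(5 + 0\right) + 1\right) \left(-8\right) = 3 \left(\left(5 + 0\right) + 1\right) \left(-8\right) = 3 \left(5 + 1\right) \left(-8\right) = 3 \cdot 6 \left(-8\right) = 18 \left(-8\right) = -144$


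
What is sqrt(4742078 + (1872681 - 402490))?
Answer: 7*sqrt(126781) ≈ 2492.4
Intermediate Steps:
sqrt(4742078 + (1872681 - 402490)) = sqrt(4742078 + 1470191) = sqrt(6212269) = 7*sqrt(126781)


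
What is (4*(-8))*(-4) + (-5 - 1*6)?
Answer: 117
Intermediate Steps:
(4*(-8))*(-4) + (-5 - 1*6) = -32*(-4) + (-5 - 6) = 128 - 11 = 117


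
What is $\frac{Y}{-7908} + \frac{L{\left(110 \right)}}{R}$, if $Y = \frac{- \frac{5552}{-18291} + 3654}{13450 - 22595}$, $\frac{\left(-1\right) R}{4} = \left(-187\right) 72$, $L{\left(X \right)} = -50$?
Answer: $- \frac{289533559369}{329813298774960} \approx -0.00087787$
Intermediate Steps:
$R = 53856$ ($R = - 4 \left(\left(-187\right) 72\right) = \left(-4\right) \left(-13464\right) = 53856$)
$Y = - \frac{66840866}{167271195}$ ($Y = \frac{\left(-5552\right) \left(- \frac{1}{18291}\right) + 3654}{-9145} = \left(\frac{5552}{18291} + 3654\right) \left(- \frac{1}{9145}\right) = \frac{66840866}{18291} \left(- \frac{1}{9145}\right) = - \frac{66840866}{167271195} \approx -0.3996$)
$\frac{Y}{-7908} + \frac{L{\left(110 \right)}}{R} = - \frac{66840866}{167271195 \left(-7908\right)} - \frac{50}{53856} = \left(- \frac{66840866}{167271195}\right) \left(- \frac{1}{7908}\right) - \frac{25}{26928} = \frac{33420433}{661390305030} - \frac{25}{26928} = - \frac{289533559369}{329813298774960}$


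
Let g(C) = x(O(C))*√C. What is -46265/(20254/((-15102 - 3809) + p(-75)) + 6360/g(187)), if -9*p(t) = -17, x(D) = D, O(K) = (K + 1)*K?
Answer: 575887350868922825496335/13330867471930009847 + 1560397176212729949050*√187/39992602415790029541 ≈ 43733.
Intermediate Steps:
O(K) = K*(1 + K) (O(K) = (1 + K)*K = K*(1 + K))
g(C) = C^(3/2)*(1 + C) (g(C) = (C*(1 + C))*√C = C^(3/2)*(1 + C))
p(t) = 17/9 (p(t) = -⅑*(-17) = 17/9)
-46265/(20254/((-15102 - 3809) + p(-75)) + 6360/g(187)) = -46265/(20254/((-15102 - 3809) + 17/9) + 6360/((187^(3/2)*(1 + 187)))) = -46265/(20254/(-18911 + 17/9) + 6360/(((187*√187)*188))) = -46265/(20254/(-170182/9) + 6360/((35156*√187))) = -46265/(20254*(-9/170182) + 6360*(√187/6574172)) = -46265/(-91143/85091 + 1590*√187/1643543)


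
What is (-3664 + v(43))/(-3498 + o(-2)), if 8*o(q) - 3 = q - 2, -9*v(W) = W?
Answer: 264152/251865 ≈ 1.0488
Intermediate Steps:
v(W) = -W/9
o(q) = 1/8 + q/8 (o(q) = 3/8 + (q - 2)/8 = 3/8 + (-2 + q)/8 = 3/8 + (-1/4 + q/8) = 1/8 + q/8)
(-3664 + v(43))/(-3498 + o(-2)) = (-3664 - 1/9*43)/(-3498 + (1/8 + (1/8)*(-2))) = (-3664 - 43/9)/(-3498 + (1/8 - 1/4)) = -33019/(9*(-3498 - 1/8)) = -33019/(9*(-27985/8)) = -33019/9*(-8/27985) = 264152/251865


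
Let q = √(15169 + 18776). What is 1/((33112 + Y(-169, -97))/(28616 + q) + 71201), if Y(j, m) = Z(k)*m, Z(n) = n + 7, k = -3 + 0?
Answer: 11660654170939/830263572789457931 + 32724*√33945/4151317863947289655 ≈ 1.4045e-5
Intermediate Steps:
k = -3
Z(n) = 7 + n
q = √33945 ≈ 184.24
Y(j, m) = 4*m (Y(j, m) = (7 - 3)*m = 4*m)
1/((33112 + Y(-169, -97))/(28616 + q) + 71201) = 1/((33112 + 4*(-97))/(28616 + √33945) + 71201) = 1/((33112 - 388)/(28616 + √33945) + 71201) = 1/(32724/(28616 + √33945) + 71201) = 1/(71201 + 32724/(28616 + √33945))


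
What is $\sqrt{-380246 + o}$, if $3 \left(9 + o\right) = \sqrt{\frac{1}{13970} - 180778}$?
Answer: $\frac{\sqrt{-667898172265500 + 41910 i \sqrt{35280797166230}}}{41910} \approx 0.11492 + 616.65 i$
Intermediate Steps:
$o = -9 + \frac{i \sqrt{35280797166230}}{41910}$ ($o = -9 + \frac{\sqrt{\frac{1}{13970} - 180778}}{3} = -9 + \frac{\sqrt{- \frac{2525468659}{13970}}}{3} = -9 + \frac{\frac{1}{13970} i \sqrt{35280797166230}}{3} = -9 + \frac{i \sqrt{35280797166230}}{41910} \approx -9.0 + 141.73 i$)
$\sqrt{-380246 + o} = \sqrt{-380246 - \left(9 - \frac{i \sqrt{35280797166230}}{41910}\right)} = \sqrt{-380255 + \frac{i \sqrt{35280797166230}}{41910}}$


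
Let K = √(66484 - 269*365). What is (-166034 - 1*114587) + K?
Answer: -280621 + I*√31701 ≈ -2.8062e+5 + 178.05*I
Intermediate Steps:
K = I*√31701 (K = √(66484 - 98185) = √(-31701) = I*√31701 ≈ 178.05*I)
(-166034 - 1*114587) + K = (-166034 - 1*114587) + I*√31701 = (-166034 - 114587) + I*√31701 = -280621 + I*√31701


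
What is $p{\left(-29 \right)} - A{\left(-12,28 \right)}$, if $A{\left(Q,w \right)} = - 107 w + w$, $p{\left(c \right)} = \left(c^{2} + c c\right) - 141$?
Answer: $4509$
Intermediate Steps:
$p{\left(c \right)} = -141 + 2 c^{2}$ ($p{\left(c \right)} = \left(c^{2} + c^{2}\right) - 141 = 2 c^{2} - 141 = -141 + 2 c^{2}$)
$A{\left(Q,w \right)} = - 106 w$
$p{\left(-29 \right)} - A{\left(-12,28 \right)} = \left(-141 + 2 \left(-29\right)^{2}\right) - \left(-106\right) 28 = \left(-141 + 2 \cdot 841\right) - -2968 = \left(-141 + 1682\right) + 2968 = 1541 + 2968 = 4509$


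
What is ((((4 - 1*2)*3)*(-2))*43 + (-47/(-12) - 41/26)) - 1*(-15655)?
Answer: 2362049/156 ≈ 15141.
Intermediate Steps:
((((4 - 1*2)*3)*(-2))*43 + (-47/(-12) - 41/26)) - 1*(-15655) = ((((4 - 2)*3)*(-2))*43 + (-47*(-1/12) - 41*1/26)) + 15655 = (((2*3)*(-2))*43 + (47/12 - 41/26)) + 15655 = ((6*(-2))*43 + 365/156) + 15655 = (-12*43 + 365/156) + 15655 = (-516 + 365/156) + 15655 = -80131/156 + 15655 = 2362049/156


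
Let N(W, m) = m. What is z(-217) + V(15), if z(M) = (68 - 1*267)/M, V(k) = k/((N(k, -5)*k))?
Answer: 778/1085 ≈ 0.71705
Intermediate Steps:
V(k) = -1/5 (V(k) = k/((-5*k)) = k*(-1/(5*k)) = -1/5)
z(M) = -199/M (z(M) = (68 - 267)/M = -199/M)
z(-217) + V(15) = -199/(-217) - 1/5 = -199*(-1/217) - 1/5 = 199/217 - 1/5 = 778/1085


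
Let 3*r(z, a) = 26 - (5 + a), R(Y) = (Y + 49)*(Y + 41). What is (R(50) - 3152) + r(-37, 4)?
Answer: 17588/3 ≈ 5862.7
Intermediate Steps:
R(Y) = (41 + Y)*(49 + Y) (R(Y) = (49 + Y)*(41 + Y) = (41 + Y)*(49 + Y))
r(z, a) = 7 - a/3 (r(z, a) = (26 - (5 + a))/3 = (26 + (-5 - a))/3 = (21 - a)/3 = 7 - a/3)
(R(50) - 3152) + r(-37, 4) = ((2009 + 50² + 90*50) - 3152) + (7 - ⅓*4) = ((2009 + 2500 + 4500) - 3152) + (7 - 4/3) = (9009 - 3152) + 17/3 = 5857 + 17/3 = 17588/3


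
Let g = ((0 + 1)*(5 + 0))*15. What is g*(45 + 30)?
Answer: 5625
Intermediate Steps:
g = 75 (g = (1*5)*15 = 5*15 = 75)
g*(45 + 30) = 75*(45 + 30) = 75*75 = 5625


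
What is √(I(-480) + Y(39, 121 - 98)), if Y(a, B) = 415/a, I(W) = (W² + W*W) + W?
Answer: √700162905/39 ≈ 678.48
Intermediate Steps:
I(W) = W + 2*W² (I(W) = (W² + W²) + W = 2*W² + W = W + 2*W²)
√(I(-480) + Y(39, 121 - 98)) = √(-480*(1 + 2*(-480)) + 415/39) = √(-480*(1 - 960) + 415*(1/39)) = √(-480*(-959) + 415/39) = √(460320 + 415/39) = √(17952895/39) = √700162905/39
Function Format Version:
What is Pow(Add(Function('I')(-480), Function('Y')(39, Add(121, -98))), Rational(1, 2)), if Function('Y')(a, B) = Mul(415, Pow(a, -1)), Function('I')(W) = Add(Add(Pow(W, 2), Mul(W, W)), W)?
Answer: Mul(Rational(1, 39), Pow(700162905, Rational(1, 2))) ≈ 678.48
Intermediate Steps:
Function('I')(W) = Add(W, Mul(2, Pow(W, 2))) (Function('I')(W) = Add(Add(Pow(W, 2), Pow(W, 2)), W) = Add(Mul(2, Pow(W, 2)), W) = Add(W, Mul(2, Pow(W, 2))))
Pow(Add(Function('I')(-480), Function('Y')(39, Add(121, -98))), Rational(1, 2)) = Pow(Add(Mul(-480, Add(1, Mul(2, -480))), Mul(415, Pow(39, -1))), Rational(1, 2)) = Pow(Add(Mul(-480, Add(1, -960)), Mul(415, Rational(1, 39))), Rational(1, 2)) = Pow(Add(Mul(-480, -959), Rational(415, 39)), Rational(1, 2)) = Pow(Add(460320, Rational(415, 39)), Rational(1, 2)) = Pow(Rational(17952895, 39), Rational(1, 2)) = Mul(Rational(1, 39), Pow(700162905, Rational(1, 2)))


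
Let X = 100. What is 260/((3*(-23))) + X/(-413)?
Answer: -114280/28497 ≈ -4.0102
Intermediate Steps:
260/((3*(-23))) + X/(-413) = 260/((3*(-23))) + 100/(-413) = 260/(-69) + 100*(-1/413) = 260*(-1/69) - 100/413 = -260/69 - 100/413 = -114280/28497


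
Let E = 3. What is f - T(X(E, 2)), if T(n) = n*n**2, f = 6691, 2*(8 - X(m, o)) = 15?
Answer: 53527/8 ≈ 6690.9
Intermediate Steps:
X(m, o) = 1/2 (X(m, o) = 8 - 1/2*15 = 8 - 15/2 = 1/2)
T(n) = n**3
f - T(X(E, 2)) = 6691 - (1/2)**3 = 6691 - 1*1/8 = 6691 - 1/8 = 53527/8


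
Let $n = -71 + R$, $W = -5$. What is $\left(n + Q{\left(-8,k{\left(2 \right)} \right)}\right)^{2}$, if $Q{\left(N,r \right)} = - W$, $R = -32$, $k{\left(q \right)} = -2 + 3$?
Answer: $9604$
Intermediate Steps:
$k{\left(q \right)} = 1$
$Q{\left(N,r \right)} = 5$ ($Q{\left(N,r \right)} = \left(-1\right) \left(-5\right) = 5$)
$n = -103$ ($n = -71 - 32 = -103$)
$\left(n + Q{\left(-8,k{\left(2 \right)} \right)}\right)^{2} = \left(-103 + 5\right)^{2} = \left(-98\right)^{2} = 9604$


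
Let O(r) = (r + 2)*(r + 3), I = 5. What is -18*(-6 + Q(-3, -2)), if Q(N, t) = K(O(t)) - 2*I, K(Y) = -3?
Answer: 342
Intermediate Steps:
O(r) = (2 + r)*(3 + r)
Q(N, t) = -13 (Q(N, t) = -3 - 2*5 = -3 - 10 = -13)
-18*(-6 + Q(-3, -2)) = -18*(-6 - 13) = -(-342) = -18*(-19) = 342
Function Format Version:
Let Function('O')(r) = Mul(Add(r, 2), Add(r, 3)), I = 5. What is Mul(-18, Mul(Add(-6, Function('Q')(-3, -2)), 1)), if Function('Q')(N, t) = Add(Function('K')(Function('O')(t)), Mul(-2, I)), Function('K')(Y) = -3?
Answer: 342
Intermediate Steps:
Function('O')(r) = Mul(Add(2, r), Add(3, r))
Function('Q')(N, t) = -13 (Function('Q')(N, t) = Add(-3, Mul(-2, 5)) = Add(-3, -10) = -13)
Mul(-18, Mul(Add(-6, Function('Q')(-3, -2)), 1)) = Mul(-18, Mul(Add(-6, -13), 1)) = Mul(-18, Mul(-19, 1)) = Mul(-18, -19) = 342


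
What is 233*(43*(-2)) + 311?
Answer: -19727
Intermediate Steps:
233*(43*(-2)) + 311 = 233*(-86) + 311 = -20038 + 311 = -19727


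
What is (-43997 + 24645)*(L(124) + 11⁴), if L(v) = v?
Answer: -285732280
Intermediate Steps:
(-43997 + 24645)*(L(124) + 11⁴) = (-43997 + 24645)*(124 + 11⁴) = -19352*(124 + 14641) = -19352*14765 = -285732280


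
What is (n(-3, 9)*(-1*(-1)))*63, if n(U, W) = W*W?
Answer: 5103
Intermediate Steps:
n(U, W) = W²
(n(-3, 9)*(-1*(-1)))*63 = (9²*(-1*(-1)))*63 = (81*1)*63 = 81*63 = 5103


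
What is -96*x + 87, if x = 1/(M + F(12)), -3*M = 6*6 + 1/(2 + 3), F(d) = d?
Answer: 1527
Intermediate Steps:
M = -181/15 (M = -(6*6 + 1/(2 + 3))/3 = -(36 + 1/5)/3 = -(36 + ⅕)/3 = -⅓*181/5 = -181/15 ≈ -12.067)
x = -15 (x = 1/(-181/15 + 12) = 1/(-1/15) = -15)
-96*x + 87 = -96*(-15) + 87 = 1440 + 87 = 1527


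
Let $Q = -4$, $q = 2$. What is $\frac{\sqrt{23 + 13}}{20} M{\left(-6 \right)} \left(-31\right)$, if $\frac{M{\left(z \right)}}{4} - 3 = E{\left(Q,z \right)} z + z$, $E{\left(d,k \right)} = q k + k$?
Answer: $-3906$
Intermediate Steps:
$E{\left(d,k \right)} = 3 k$ ($E{\left(d,k \right)} = 2 k + k = 3 k$)
$M{\left(z \right)} = 12 + 4 z + 12 z^{2}$ ($M{\left(z \right)} = 12 + 4 \left(3 z z + z\right) = 12 + 4 \left(3 z^{2} + z\right) = 12 + 4 \left(z + 3 z^{2}\right) = 12 + \left(4 z + 12 z^{2}\right) = 12 + 4 z + 12 z^{2}$)
$\frac{\sqrt{23 + 13}}{20} M{\left(-6 \right)} \left(-31\right) = \frac{\sqrt{23 + 13}}{20} \left(12 + 4 \left(-6\right) + 12 \left(-6\right)^{2}\right) \left(-31\right) = \sqrt{36} \cdot \frac{1}{20} \left(12 - 24 + 12 \cdot 36\right) \left(-31\right) = 6 \cdot \frac{1}{20} \left(12 - 24 + 432\right) \left(-31\right) = \frac{3}{10} \cdot 420 \left(-31\right) = 126 \left(-31\right) = -3906$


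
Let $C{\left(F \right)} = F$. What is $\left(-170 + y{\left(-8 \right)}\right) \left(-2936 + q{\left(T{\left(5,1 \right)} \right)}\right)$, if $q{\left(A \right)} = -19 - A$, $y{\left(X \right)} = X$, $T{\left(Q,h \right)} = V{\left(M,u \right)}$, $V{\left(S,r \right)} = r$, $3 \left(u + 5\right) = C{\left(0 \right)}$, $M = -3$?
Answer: $525100$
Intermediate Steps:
$u = -5$ ($u = -5 + \frac{1}{3} \cdot 0 = -5 + 0 = -5$)
$T{\left(Q,h \right)} = -5$
$\left(-170 + y{\left(-8 \right)}\right) \left(-2936 + q{\left(T{\left(5,1 \right)} \right)}\right) = \left(-170 - 8\right) \left(-2936 - 14\right) = - 178 \left(-2936 + \left(-19 + 5\right)\right) = - 178 \left(-2936 - 14\right) = \left(-178\right) \left(-2950\right) = 525100$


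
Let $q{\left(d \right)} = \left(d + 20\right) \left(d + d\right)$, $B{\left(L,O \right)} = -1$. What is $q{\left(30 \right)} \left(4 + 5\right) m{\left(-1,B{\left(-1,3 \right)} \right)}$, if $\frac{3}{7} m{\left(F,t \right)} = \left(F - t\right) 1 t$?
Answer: $0$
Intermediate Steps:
$m{\left(F,t \right)} = \frac{7 t \left(F - t\right)}{3}$ ($m{\left(F,t \right)} = \frac{7 \left(F - t\right) 1 t}{3} = \frac{7 \left(F - t\right) t}{3} = \frac{7 t \left(F - t\right)}{3}$)
$q{\left(d \right)} = 2 d \left(20 + d\right)$ ($q{\left(d \right)} = \left(20 + d\right) 2 d = 2 d \left(20 + d\right)$)
$q{\left(30 \right)} \left(4 + 5\right) m{\left(-1,B{\left(-1,3 \right)} \right)} = 2 \cdot 30 \left(20 + 30\right) \left(4 + 5\right) \frac{7}{3} \left(-1\right) \left(-1 - -1\right) = 2 \cdot 30 \cdot 50 \cdot 9 \cdot \frac{7}{3} \left(-1\right) \left(-1 + 1\right) = 3000 \cdot 9 \cdot \frac{7}{3} \left(-1\right) 0 = 3000 \cdot 9 \cdot 0 = 3000 \cdot 0 = 0$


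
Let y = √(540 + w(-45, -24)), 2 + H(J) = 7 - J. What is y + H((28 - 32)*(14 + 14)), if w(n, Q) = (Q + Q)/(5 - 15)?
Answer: 117 + 2*√3405/5 ≈ 140.34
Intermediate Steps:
H(J) = 5 - J (H(J) = -2 + (7 - J) = 5 - J)
w(n, Q) = -Q/5 (w(n, Q) = (2*Q)/(-10) = (2*Q)*(-⅒) = -Q/5)
y = 2*√3405/5 (y = √(540 - ⅕*(-24)) = √(540 + 24/5) = √(2724/5) = 2*√3405/5 ≈ 23.341)
y + H((28 - 32)*(14 + 14)) = 2*√3405/5 + (5 - (28 - 32)*(14 + 14)) = 2*√3405/5 + (5 - (-4)*28) = 2*√3405/5 + (5 - 1*(-112)) = 2*√3405/5 + (5 + 112) = 2*√3405/5 + 117 = 117 + 2*√3405/5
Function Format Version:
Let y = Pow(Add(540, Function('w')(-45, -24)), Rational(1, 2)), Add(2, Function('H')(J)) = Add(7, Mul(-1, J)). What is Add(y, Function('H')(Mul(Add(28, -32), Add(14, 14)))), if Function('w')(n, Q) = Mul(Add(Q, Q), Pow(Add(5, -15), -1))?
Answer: Add(117, Mul(Rational(2, 5), Pow(3405, Rational(1, 2)))) ≈ 140.34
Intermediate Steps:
Function('H')(J) = Add(5, Mul(-1, J)) (Function('H')(J) = Add(-2, Add(7, Mul(-1, J))) = Add(5, Mul(-1, J)))
Function('w')(n, Q) = Mul(Rational(-1, 5), Q) (Function('w')(n, Q) = Mul(Mul(2, Q), Pow(-10, -1)) = Mul(Mul(2, Q), Rational(-1, 10)) = Mul(Rational(-1, 5), Q))
y = Mul(Rational(2, 5), Pow(3405, Rational(1, 2))) (y = Pow(Add(540, Mul(Rational(-1, 5), -24)), Rational(1, 2)) = Pow(Add(540, Rational(24, 5)), Rational(1, 2)) = Pow(Rational(2724, 5), Rational(1, 2)) = Mul(Rational(2, 5), Pow(3405, Rational(1, 2))) ≈ 23.341)
Add(y, Function('H')(Mul(Add(28, -32), Add(14, 14)))) = Add(Mul(Rational(2, 5), Pow(3405, Rational(1, 2))), Add(5, Mul(-1, Mul(Add(28, -32), Add(14, 14))))) = Add(Mul(Rational(2, 5), Pow(3405, Rational(1, 2))), Add(5, Mul(-1, Mul(-4, 28)))) = Add(Mul(Rational(2, 5), Pow(3405, Rational(1, 2))), Add(5, Mul(-1, -112))) = Add(Mul(Rational(2, 5), Pow(3405, Rational(1, 2))), Add(5, 112)) = Add(Mul(Rational(2, 5), Pow(3405, Rational(1, 2))), 117) = Add(117, Mul(Rational(2, 5), Pow(3405, Rational(1, 2))))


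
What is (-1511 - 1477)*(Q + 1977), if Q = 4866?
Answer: -20446884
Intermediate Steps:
(-1511 - 1477)*(Q + 1977) = (-1511 - 1477)*(4866 + 1977) = -2988*6843 = -20446884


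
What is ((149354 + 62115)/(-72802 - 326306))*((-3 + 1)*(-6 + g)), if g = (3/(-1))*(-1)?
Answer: -211469/66518 ≈ -3.1791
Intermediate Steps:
g = 3 (g = (3*(-1))*(-1) = -3*(-1) = 3)
((149354 + 62115)/(-72802 - 326306))*((-3 + 1)*(-6 + g)) = ((149354 + 62115)/(-72802 - 326306))*((-3 + 1)*(-6 + 3)) = (211469/(-399108))*(-2*(-3)) = (211469*(-1/399108))*6 = -211469/399108*6 = -211469/66518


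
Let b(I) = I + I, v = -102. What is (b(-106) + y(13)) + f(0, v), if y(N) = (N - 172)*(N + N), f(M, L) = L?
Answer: -4448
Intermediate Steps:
b(I) = 2*I
y(N) = 2*N*(-172 + N) (y(N) = (-172 + N)*(2*N) = 2*N*(-172 + N))
(b(-106) + y(13)) + f(0, v) = (2*(-106) + 2*13*(-172 + 13)) - 102 = (-212 + 2*13*(-159)) - 102 = (-212 - 4134) - 102 = -4346 - 102 = -4448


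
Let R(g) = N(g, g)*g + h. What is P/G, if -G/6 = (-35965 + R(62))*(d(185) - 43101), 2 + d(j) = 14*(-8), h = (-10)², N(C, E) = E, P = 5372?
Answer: -2686/4151362545 ≈ -6.4702e-7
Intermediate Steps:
h = 100
R(g) = 100 + g² (R(g) = g*g + 100 = g² + 100 = 100 + g²)
d(j) = -114 (d(j) = -2 + 14*(-8) = -2 - 112 = -114)
G = -8302725090 (G = -6*(-35965 + (100 + 62²))*(-114 - 43101) = -6*(-35965 + (100 + 3844))*(-43215) = -6*(-35965 + 3944)*(-43215) = -(-192126)*(-43215) = -6*1383787515 = -8302725090)
P/G = 5372/(-8302725090) = 5372*(-1/8302725090) = -2686/4151362545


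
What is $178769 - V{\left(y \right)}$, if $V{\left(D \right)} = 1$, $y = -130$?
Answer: $178768$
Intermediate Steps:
$178769 - V{\left(y \right)} = 178769 - 1 = 178768$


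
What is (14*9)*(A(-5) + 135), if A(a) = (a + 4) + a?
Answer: 16254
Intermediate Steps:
A(a) = 4 + 2*a (A(a) = (4 + a) + a = 4 + 2*a)
(14*9)*(A(-5) + 135) = (14*9)*((4 + 2*(-5)) + 135) = 126*((4 - 10) + 135) = 126*(-6 + 135) = 126*129 = 16254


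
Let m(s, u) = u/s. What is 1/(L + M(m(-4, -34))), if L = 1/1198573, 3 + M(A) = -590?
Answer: -1198573/710753788 ≈ -0.0016863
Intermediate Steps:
M(A) = -593 (M(A) = -3 - 590 = -593)
L = 1/1198573 ≈ 8.3433e-7
1/(L + M(m(-4, -34))) = 1/(1/1198573 - 593) = 1/(-710753788/1198573) = -1198573/710753788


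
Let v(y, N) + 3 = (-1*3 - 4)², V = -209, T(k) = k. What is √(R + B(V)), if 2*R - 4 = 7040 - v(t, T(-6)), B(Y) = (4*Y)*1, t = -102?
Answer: √2663 ≈ 51.604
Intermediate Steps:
v(y, N) = 46 (v(y, N) = -3 + (-1*3 - 4)² = -3 + (-3 - 4)² = -3 + (-7)² = -3 + 49 = 46)
B(Y) = 4*Y
R = 3499 (R = 2 + (7040 - 1*46)/2 = 2 + (7040 - 46)/2 = 2 + (½)*6994 = 2 + 3497 = 3499)
√(R + B(V)) = √(3499 + 4*(-209)) = √(3499 - 836) = √2663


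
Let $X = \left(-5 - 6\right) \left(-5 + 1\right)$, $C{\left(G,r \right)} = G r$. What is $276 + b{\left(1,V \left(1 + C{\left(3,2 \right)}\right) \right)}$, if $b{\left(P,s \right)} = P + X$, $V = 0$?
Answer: $321$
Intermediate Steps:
$X = 44$ ($X = \left(-11\right) \left(-4\right) = 44$)
$b{\left(P,s \right)} = 44 + P$ ($b{\left(P,s \right)} = P + 44 = 44 + P$)
$276 + b{\left(1,V \left(1 + C{\left(3,2 \right)}\right) \right)} = 276 + \left(44 + 1\right) = 276 + 45 = 321$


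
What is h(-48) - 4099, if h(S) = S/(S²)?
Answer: -196753/48 ≈ -4099.0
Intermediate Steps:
h(S) = 1/S (h(S) = S/S² = 1/S)
h(-48) - 4099 = 1/(-48) - 4099 = -1/48 - 4099 = -196753/48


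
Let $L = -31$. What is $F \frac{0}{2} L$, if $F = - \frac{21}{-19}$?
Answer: $0$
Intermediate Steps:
$F = \frac{21}{19}$ ($F = \left(-21\right) \left(- \frac{1}{19}\right) = \frac{21}{19} \approx 1.1053$)
$F \frac{0}{2} L = \frac{21 \cdot \frac{0}{2}}{19} \left(-31\right) = \frac{21 \cdot 0 \cdot \frac{1}{2}}{19} \left(-31\right) = \frac{21}{19} \cdot 0 \left(-31\right) = 0 \left(-31\right) = 0$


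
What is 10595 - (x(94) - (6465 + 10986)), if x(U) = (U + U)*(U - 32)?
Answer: 16390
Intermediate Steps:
x(U) = 2*U*(-32 + U) (x(U) = (2*U)*(-32 + U) = 2*U*(-32 + U))
10595 - (x(94) - (6465 + 10986)) = 10595 - (2*94*(-32 + 94) - (6465 + 10986)) = 10595 - (2*94*62 - 1*17451) = 10595 - (11656 - 17451) = 10595 - 1*(-5795) = 10595 + 5795 = 16390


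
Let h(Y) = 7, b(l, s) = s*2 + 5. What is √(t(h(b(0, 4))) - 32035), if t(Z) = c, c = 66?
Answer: I*√31969 ≈ 178.8*I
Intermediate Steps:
b(l, s) = 5 + 2*s (b(l, s) = 2*s + 5 = 5 + 2*s)
t(Z) = 66
√(t(h(b(0, 4))) - 32035) = √(66 - 32035) = √(-31969) = I*√31969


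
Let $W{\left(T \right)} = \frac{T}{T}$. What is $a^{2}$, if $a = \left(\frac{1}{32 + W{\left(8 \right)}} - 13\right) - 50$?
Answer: $\frac{4318084}{1089} \approx 3965.2$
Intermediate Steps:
$W{\left(T \right)} = 1$
$a = - \frac{2078}{33}$ ($a = \left(\frac{1}{32 + 1} - 13\right) - 50 = \left(\frac{1}{33} - 13\right) - 50 = - \frac{428}{33} - 50 = - \frac{2078}{33} \approx -62.97$)
$a^{2} = \left(- \frac{2078}{33}\right)^{2} = \frac{4318084}{1089}$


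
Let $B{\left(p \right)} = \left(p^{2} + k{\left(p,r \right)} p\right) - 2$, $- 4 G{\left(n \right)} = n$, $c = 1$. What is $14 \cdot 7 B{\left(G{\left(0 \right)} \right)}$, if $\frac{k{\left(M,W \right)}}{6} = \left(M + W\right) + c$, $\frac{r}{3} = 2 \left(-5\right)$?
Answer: $-196$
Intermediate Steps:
$r = -30$ ($r = 3 \cdot 2 \left(-5\right) = 3 \left(-10\right) = -30$)
$G{\left(n \right)} = - \frac{n}{4}$
$k{\left(M,W \right)} = 6 + 6 M + 6 W$ ($k{\left(M,W \right)} = 6 \left(\left(M + W\right) + 1\right) = 6 \left(1 + M + W\right) = 6 + 6 M + 6 W$)
$B{\left(p \right)} = -2 + p^{2} + p \left(-174 + 6 p\right)$ ($B{\left(p \right)} = \left(p^{2} + \left(6 + 6 p + 6 \left(-30\right)\right) p\right) - 2 = \left(p^{2} + \left(6 + 6 p - 180\right) p\right) - 2 = \left(p^{2} + \left(-174 + 6 p\right) p\right) - 2 = \left(p^{2} + p \left(-174 + 6 p\right)\right) - 2 = -2 + p^{2} + p \left(-174 + 6 p\right)$)
$14 \cdot 7 B{\left(G{\left(0 \right)} \right)} = 14 \cdot 7 \left(-2 - 174 \left(\left(- \frac{1}{4}\right) 0\right) + 7 \left(\left(- \frac{1}{4}\right) 0\right)^{2}\right) = 98 \left(-2 - 0 + 7 \cdot 0^{2}\right) = 98 \left(-2 + 0 + 7 \cdot 0\right) = 98 \left(-2 + 0 + 0\right) = 98 \left(-2\right) = -196$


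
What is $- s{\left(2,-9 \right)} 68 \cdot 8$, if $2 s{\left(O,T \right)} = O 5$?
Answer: $-2720$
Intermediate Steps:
$s{\left(O,T \right)} = \frac{5 O}{2}$ ($s{\left(O,T \right)} = \frac{O 5}{2} = \frac{5 O}{2}$)
$- s{\left(2,-9 \right)} 68 \cdot 8 = - \frac{5}{2} \cdot 2 \cdot 68 \cdot 8 = - 5 \cdot 68 \cdot 8 = - 340 \cdot 8 = \left(-1\right) 2720 = -2720$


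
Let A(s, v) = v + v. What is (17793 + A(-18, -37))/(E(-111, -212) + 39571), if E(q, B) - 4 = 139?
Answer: 17719/39714 ≈ 0.44617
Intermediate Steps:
E(q, B) = 143 (E(q, B) = 4 + 139 = 143)
A(s, v) = 2*v
(17793 + A(-18, -37))/(E(-111, -212) + 39571) = (17793 + 2*(-37))/(143 + 39571) = (17793 - 74)/39714 = 17719*(1/39714) = 17719/39714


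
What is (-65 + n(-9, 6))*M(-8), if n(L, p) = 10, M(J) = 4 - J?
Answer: -660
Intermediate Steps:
(-65 + n(-9, 6))*M(-8) = (-65 + 10)*(4 - 1*(-8)) = -55*(4 + 8) = -55*12 = -660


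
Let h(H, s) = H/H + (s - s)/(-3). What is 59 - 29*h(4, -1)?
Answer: 30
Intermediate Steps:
h(H, s) = 1 (h(H, s) = 1 + 0*(-⅓) = 1 + 0 = 1)
59 - 29*h(4, -1) = 59 - 29*1 = 59 - 29 = 30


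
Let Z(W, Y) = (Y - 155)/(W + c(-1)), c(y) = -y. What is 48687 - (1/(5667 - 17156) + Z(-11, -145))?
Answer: 559020274/11489 ≈ 48657.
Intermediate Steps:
Z(W, Y) = (-155 + Y)/(1 + W) (Z(W, Y) = (Y - 155)/(W - 1*(-1)) = (-155 + Y)/(W + 1) = (-155 + Y)/(1 + W))
48687 - (1/(5667 - 17156) + Z(-11, -145)) = 48687 - (1/(5667 - 17156) + (-155 - 145)/(1 - 11)) = 48687 - (1/(-11489) - 300/(-10)) = 48687 - (-1/11489 - 1/10*(-300)) = 48687 - (-1/11489 + 30) = 48687 - 1*344669/11489 = 48687 - 344669/11489 = 559020274/11489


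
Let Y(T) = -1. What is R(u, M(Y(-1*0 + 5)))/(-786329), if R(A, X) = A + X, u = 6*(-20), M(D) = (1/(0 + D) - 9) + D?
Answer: 131/786329 ≈ 0.00016660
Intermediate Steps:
M(D) = -9 + D + 1/D (M(D) = (1/D - 9) + D = (-9 + 1/D) + D = -9 + D + 1/D)
u = -120
R(u, M(Y(-1*0 + 5)))/(-786329) = (-120 + (-9 - 1 + 1/(-1)))/(-786329) = (-120 + (-9 - 1 - 1))*(-1/786329) = (-120 - 11)*(-1/786329) = -131*(-1/786329) = 131/786329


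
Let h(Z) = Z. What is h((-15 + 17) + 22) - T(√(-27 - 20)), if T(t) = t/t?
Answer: 23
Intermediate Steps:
T(t) = 1
h((-15 + 17) + 22) - T(√(-27 - 20)) = ((-15 + 17) + 22) - 1*1 = (2 + 22) - 1 = 24 - 1 = 23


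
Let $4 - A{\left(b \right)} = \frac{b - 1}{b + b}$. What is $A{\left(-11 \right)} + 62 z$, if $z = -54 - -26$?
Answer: $- \frac{19058}{11} \approx -1732.5$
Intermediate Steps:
$A{\left(b \right)} = 4 - \frac{-1 + b}{2 b}$ ($A{\left(b \right)} = 4 - \frac{b - 1}{b + b} = 4 - \frac{-1 + b}{2 b}$)
$z = -28$ ($z = -54 + 26 = -28$)
$A{\left(-11 \right)} + 62 z = \frac{1 + 7 \left(-11\right)}{2 \left(-11\right)} + 62 \left(-28\right) = \frac{1}{2} \left(- \frac{1}{11}\right) \left(1 - 77\right) - 1736 = \frac{1}{2} \left(- \frac{1}{11}\right) \left(-76\right) - 1736 = \frac{38}{11} - 1736 = - \frac{19058}{11}$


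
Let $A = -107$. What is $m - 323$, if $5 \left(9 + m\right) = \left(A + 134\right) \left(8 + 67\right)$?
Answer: $73$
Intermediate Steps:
$m = 396$ ($m = -9 + \frac{\left(-107 + 134\right) \left(8 + 67\right)}{5} = -9 + \frac{27 \cdot 75}{5} = -9 + \frac{1}{5} \cdot 2025 = -9 + 405 = 396$)
$m - 323 = 396 - 323 = 73$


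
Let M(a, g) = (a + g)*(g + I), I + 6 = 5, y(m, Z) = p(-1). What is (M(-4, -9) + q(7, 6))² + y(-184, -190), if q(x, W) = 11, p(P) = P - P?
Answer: 19881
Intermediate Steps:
p(P) = 0
y(m, Z) = 0
I = -1 (I = -6 + 5 = -1)
M(a, g) = (-1 + g)*(a + g) (M(a, g) = (a + g)*(g - 1) = (a + g)*(-1 + g) = (-1 + g)*(a + g))
(M(-4, -9) + q(7, 6))² + y(-184, -190) = (((-9)² - 1*(-4) - 1*(-9) - 4*(-9)) + 11)² + 0 = ((81 + 4 + 9 + 36) + 11)² + 0 = (130 + 11)² + 0 = 141² + 0 = 19881 + 0 = 19881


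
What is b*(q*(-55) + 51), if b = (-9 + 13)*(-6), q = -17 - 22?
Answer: -52704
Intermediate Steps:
q = -39
b = -24 (b = 4*(-6) = -24)
b*(q*(-55) + 51) = -24*(-39*(-55) + 51) = -24*(2145 + 51) = -24*2196 = -52704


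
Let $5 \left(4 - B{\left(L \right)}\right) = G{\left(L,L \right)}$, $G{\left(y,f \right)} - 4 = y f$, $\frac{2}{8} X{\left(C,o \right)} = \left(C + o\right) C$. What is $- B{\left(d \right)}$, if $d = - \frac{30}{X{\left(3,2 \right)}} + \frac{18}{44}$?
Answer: $- \frac{387}{121} \approx -3.1983$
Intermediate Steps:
$X{\left(C,o \right)} = 4 C \left(C + o\right)$ ($X{\left(C,o \right)} = 4 \left(C + o\right) C = 4 C \left(C + o\right)$)
$d = - \frac{1}{11}$ ($d = - \frac{30}{4 \cdot 3 \left(3 + 2\right)} + \frac{18}{44} = - \frac{30}{4 \cdot 3 \cdot 5} + 18 \cdot \frac{1}{44} = - \frac{30}{60} + \frac{9}{22} = \left(-30\right) \frac{1}{60} + \frac{9}{22} = - \frac{1}{2} + \frac{9}{22} = - \frac{1}{11} \approx -0.090909$)
$G{\left(y,f \right)} = 4 + f y$ ($G{\left(y,f \right)} = 4 + y f = 4 + f y$)
$B{\left(L \right)} = \frac{16}{5} - \frac{L^{2}}{5}$ ($B{\left(L \right)} = 4 - \frac{4 + L L}{5} = 4 - \frac{4 + L^{2}}{5} = 4 - \left(\frac{4}{5} + \frac{L^{2}}{5}\right) = \frac{16}{5} - \frac{L^{2}}{5}$)
$- B{\left(d \right)} = - (\frac{16}{5} - \frac{\left(- \frac{1}{11}\right)^{2}}{5}) = - (\frac{16}{5} - \frac{1}{605}) = \left(-1\right) \frac{387}{121} = - \frac{387}{121}$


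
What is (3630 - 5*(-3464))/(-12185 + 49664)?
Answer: 20950/37479 ≈ 0.55898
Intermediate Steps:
(3630 - 5*(-3464))/(-12185 + 49664) = (3630 + 17320)/37479 = 20950*(1/37479) = 20950/37479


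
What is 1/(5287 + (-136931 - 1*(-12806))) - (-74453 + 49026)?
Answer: 3021693825/118838 ≈ 25427.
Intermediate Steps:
1/(5287 + (-136931 - 1*(-12806))) - (-74453 + 49026) = 1/(5287 + (-136931 + 12806)) - 1*(-25427) = 1/(5287 - 124125) + 25427 = 1/(-118838) + 25427 = -1/118838 + 25427 = 3021693825/118838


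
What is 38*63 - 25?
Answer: 2369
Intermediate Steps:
38*63 - 25 = 2394 - 25 = 2369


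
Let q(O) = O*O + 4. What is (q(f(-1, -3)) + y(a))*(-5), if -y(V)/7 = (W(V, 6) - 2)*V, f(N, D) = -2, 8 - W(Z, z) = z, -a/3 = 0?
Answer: -40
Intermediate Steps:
a = 0 (a = -3*0 = 0)
W(Z, z) = 8 - z
q(O) = 4 + O² (q(O) = O² + 4 = 4 + O²)
y(V) = 0 (y(V) = -7*((8 - 1*6) - 2)*V = -7*((8 - 6) - 2)*V = -7*(2 - 2)*V = -0*V = -7*0 = 0)
(q(f(-1, -3)) + y(a))*(-5) = ((4 + (-2)²) + 0)*(-5) = ((4 + 4) + 0)*(-5) = (8 + 0)*(-5) = 8*(-5) = -40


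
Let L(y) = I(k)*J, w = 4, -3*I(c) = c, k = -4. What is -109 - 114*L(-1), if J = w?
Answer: -717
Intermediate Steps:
I(c) = -c/3
J = 4
L(y) = 16/3 (L(y) = -1/3*(-4)*4 = (4/3)*4 = 16/3)
-109 - 114*L(-1) = -109 - 114*16/3 = -109 - 608 = -717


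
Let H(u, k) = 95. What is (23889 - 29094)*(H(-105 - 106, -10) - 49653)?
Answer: 257949390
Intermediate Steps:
(23889 - 29094)*(H(-105 - 106, -10) - 49653) = (23889 - 29094)*(95 - 49653) = -5205*(-49558) = 257949390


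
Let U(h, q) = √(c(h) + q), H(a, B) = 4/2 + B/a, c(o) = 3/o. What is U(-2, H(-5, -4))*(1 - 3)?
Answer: -√130/5 ≈ -2.2803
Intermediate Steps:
H(a, B) = 2 + B/a (H(a, B) = 4*(½) + B/a = 2 + B/a)
U(h, q) = √(q + 3/h) (U(h, q) = √(3/h + q) = √(q + 3/h))
U(-2, H(-5, -4))*(1 - 3) = √((2 - 4/(-5)) + 3/(-2))*(1 - 3) = √((2 - 4*(-⅕)) + 3*(-½))*(-2) = √((2 + ⅘) - 3/2)*(-2) = √(14/5 - 3/2)*(-2) = √(13/10)*(-2) = (√130/10)*(-2) = -√130/5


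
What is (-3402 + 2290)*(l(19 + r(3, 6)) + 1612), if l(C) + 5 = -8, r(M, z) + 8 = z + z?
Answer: -1778088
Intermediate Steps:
r(M, z) = -8 + 2*z (r(M, z) = -8 + (z + z) = -8 + 2*z)
l(C) = -13 (l(C) = -5 - 8 = -13)
(-3402 + 2290)*(l(19 + r(3, 6)) + 1612) = (-3402 + 2290)*(-13 + 1612) = -1112*1599 = -1778088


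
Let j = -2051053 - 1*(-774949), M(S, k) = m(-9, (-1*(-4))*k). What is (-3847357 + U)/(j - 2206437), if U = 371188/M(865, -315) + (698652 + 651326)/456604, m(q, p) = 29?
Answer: 40106883253/36425057166 ≈ 1.1011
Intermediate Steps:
M(S, k) = 29
U = 401718187/31378 (U = 371188/29 + (698652 + 651326)/456604 = 371188*(1/29) + 1349978*(1/456604) = 371188/29 + 3199/1082 = 401718187/31378 ≈ 12803.)
j = -1276104 (j = -2051053 + 774949 = -1276104)
(-3847357 + U)/(j - 2206437) = (-3847357 + 401718187/31378)/(-1276104 - 2206437) = -120320649759/31378/(-3482541) = -120320649759/31378*(-1/3482541) = 40106883253/36425057166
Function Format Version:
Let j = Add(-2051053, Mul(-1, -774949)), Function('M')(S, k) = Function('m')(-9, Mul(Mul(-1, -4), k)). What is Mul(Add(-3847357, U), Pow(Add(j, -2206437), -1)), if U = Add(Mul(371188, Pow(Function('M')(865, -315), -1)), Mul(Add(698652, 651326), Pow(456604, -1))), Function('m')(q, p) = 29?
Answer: Rational(40106883253, 36425057166) ≈ 1.1011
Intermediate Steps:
Function('M')(S, k) = 29
U = Rational(401718187, 31378) (U = Add(Mul(371188, Pow(29, -1)), Mul(Add(698652, 651326), Pow(456604, -1))) = Add(Mul(371188, Rational(1, 29)), Mul(1349978, Rational(1, 456604))) = Add(Rational(371188, 29), Rational(3199, 1082)) = Rational(401718187, 31378) ≈ 12803.)
j = -1276104 (j = Add(-2051053, 774949) = -1276104)
Mul(Add(-3847357, U), Pow(Add(j, -2206437), -1)) = Mul(Add(-3847357, Rational(401718187, 31378)), Pow(Add(-1276104, -2206437), -1)) = Mul(Rational(-120320649759, 31378), Pow(-3482541, -1)) = Mul(Rational(-120320649759, 31378), Rational(-1, 3482541)) = Rational(40106883253, 36425057166)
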